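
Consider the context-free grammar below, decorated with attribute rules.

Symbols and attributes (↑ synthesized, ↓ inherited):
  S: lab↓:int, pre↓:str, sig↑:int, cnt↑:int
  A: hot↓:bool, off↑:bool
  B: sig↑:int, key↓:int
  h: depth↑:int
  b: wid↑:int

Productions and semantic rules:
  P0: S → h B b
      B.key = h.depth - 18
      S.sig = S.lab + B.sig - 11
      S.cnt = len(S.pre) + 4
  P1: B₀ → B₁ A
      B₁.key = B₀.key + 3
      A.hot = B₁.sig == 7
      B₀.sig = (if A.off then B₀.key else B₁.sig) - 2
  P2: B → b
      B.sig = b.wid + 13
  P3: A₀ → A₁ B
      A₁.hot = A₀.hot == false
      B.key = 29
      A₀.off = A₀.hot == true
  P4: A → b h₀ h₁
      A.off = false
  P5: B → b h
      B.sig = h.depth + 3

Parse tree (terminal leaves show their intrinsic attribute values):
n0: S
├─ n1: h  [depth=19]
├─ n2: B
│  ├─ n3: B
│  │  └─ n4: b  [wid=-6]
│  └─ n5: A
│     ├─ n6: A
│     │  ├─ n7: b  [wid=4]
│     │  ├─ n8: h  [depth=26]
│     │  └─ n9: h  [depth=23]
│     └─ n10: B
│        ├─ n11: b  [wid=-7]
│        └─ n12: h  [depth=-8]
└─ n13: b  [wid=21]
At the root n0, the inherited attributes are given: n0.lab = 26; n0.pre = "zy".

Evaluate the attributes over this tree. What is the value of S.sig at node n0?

14

1. n0.lab = 26  [given at root]
2. n0.pre = "zy"  [given at root]
3. n1.depth = 19  [terminal]
4. n2.key = 1  [h.depth - 18]
5. n3.key = 4  [B₀.key + 3]
6. n4.wid = -6  [terminal]
7. n3.sig = 7  [b.wid + 13]
8. n5.hot = true  [B₁.sig == 7]
9. n6.hot = false  [A₀.hot == false]
10. n7.wid = 4  [terminal]
11. n8.depth = 26  [terminal]
12. n9.depth = 23  [terminal]
13. n6.off = false  [false]
14. n10.key = 29  [29]
15. n11.wid = -7  [terminal]
16. n12.depth = -8  [terminal]
17. n10.sig = -5  [h.depth + 3]
18. n5.off = true  [A₀.hot == true]
19. n2.sig = -1  [(if A.off then B₀.key else B₁.sig) - 2]
20. n13.wid = 21  [terminal]
21. n0.sig = 14  [S.lab + B.sig - 11]
22. n0.cnt = 6  [len(S.pre) + 4]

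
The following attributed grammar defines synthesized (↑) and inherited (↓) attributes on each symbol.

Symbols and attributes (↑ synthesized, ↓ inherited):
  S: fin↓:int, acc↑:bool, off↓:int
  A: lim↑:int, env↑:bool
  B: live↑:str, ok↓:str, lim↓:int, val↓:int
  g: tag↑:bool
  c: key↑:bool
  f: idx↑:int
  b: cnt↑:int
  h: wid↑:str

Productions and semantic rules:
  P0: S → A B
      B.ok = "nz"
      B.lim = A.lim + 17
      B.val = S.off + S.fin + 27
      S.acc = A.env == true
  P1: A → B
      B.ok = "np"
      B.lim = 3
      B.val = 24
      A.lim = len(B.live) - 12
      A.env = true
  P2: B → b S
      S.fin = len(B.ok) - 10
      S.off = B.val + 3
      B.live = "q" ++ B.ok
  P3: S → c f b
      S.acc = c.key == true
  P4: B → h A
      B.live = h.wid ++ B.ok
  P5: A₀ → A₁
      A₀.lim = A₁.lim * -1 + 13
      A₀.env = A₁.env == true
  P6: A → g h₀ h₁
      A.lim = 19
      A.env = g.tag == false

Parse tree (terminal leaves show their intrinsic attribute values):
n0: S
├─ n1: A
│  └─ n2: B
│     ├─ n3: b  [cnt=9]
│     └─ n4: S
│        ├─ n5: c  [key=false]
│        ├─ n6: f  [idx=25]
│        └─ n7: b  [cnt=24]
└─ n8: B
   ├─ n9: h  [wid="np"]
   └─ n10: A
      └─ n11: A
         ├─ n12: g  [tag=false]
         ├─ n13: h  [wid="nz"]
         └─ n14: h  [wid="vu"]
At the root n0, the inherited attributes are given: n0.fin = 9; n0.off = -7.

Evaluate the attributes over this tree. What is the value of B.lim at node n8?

8

1. n0.fin = 9  [given at root]
2. n0.off = -7  [given at root]
3. n2.ok = "np"  ["np"]
4. n2.lim = 3  [3]
5. n2.val = 24  [24]
6. n3.cnt = 9  [terminal]
7. n4.fin = -8  [len(B.ok) - 10]
8. n4.off = 27  [B.val + 3]
9. n5.key = false  [terminal]
10. n6.idx = 25  [terminal]
11. n7.cnt = 24  [terminal]
12. n4.acc = false  [c.key == true]
13. n2.live = "qnp"  ["q" ++ B.ok]
14. n1.lim = -9  [len(B.live) - 12]
15. n1.env = true  [true]
16. n8.ok = "nz"  ["nz"]
17. n8.lim = 8  [A.lim + 17]
18. n8.val = 29  [S.off + S.fin + 27]
19. n9.wid = "np"  [terminal]
20. n12.tag = false  [terminal]
21. n13.wid = "nz"  [terminal]
22. n14.wid = "vu"  [terminal]
23. n11.lim = 19  [19]
24. n11.env = true  [g.tag == false]
25. n10.lim = -6  [A₁.lim * -1 + 13]
26. n10.env = true  [A₁.env == true]
27. n8.live = "npnz"  [h.wid ++ B.ok]
28. n0.acc = true  [A.env == true]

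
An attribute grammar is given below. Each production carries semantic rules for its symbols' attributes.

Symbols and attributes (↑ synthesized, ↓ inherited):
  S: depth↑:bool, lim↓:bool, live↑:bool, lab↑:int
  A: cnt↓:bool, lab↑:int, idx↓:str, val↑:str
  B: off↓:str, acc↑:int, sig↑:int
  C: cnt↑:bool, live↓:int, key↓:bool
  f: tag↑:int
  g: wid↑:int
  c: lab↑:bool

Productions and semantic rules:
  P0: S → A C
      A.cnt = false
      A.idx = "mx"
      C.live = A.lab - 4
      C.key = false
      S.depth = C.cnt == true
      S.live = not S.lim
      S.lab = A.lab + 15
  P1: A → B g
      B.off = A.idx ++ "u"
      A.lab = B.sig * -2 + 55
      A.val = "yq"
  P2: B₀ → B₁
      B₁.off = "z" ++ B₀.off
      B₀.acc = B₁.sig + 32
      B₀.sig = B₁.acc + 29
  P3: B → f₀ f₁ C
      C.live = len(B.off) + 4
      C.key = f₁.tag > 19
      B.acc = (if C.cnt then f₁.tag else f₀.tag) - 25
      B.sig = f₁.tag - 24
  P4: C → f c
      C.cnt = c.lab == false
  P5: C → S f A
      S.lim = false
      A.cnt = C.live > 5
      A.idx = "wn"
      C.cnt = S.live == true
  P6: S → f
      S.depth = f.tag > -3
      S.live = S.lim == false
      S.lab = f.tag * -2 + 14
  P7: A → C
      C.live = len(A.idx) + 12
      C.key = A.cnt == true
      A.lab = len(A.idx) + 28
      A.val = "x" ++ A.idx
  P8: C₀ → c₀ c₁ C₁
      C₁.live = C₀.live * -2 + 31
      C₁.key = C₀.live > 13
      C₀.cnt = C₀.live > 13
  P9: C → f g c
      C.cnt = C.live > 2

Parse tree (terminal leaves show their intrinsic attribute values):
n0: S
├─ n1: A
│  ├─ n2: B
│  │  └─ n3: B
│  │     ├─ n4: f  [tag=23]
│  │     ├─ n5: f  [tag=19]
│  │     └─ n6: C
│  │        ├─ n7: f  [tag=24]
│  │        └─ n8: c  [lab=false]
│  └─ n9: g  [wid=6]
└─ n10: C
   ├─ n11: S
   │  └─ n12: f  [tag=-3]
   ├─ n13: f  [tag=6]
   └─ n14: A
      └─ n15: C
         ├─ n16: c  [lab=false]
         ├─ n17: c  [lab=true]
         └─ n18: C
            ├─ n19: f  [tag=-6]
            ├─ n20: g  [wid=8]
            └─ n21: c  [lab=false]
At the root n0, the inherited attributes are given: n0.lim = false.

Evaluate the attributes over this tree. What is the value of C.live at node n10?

5

1. n0.lim = false  [given at root]
2. n1.cnt = false  [false]
3. n1.idx = "mx"  ["mx"]
4. n2.off = "mxu"  [A.idx ++ "u"]
5. n3.off = "zmxu"  ["z" ++ B₀.off]
6. n4.tag = 23  [terminal]
7. n5.tag = 19  [terminal]
8. n6.live = 8  [len(B.off) + 4]
9. n6.key = false  [f₁.tag > 19]
10. n7.tag = 24  [terminal]
11. n8.lab = false  [terminal]
12. n6.cnt = true  [c.lab == false]
13. n3.acc = -6  [(if C.cnt then f₁.tag else f₀.tag) - 25]
14. n3.sig = -5  [f₁.tag - 24]
15. n2.acc = 27  [B₁.sig + 32]
16. n2.sig = 23  [B₁.acc + 29]
17. n9.wid = 6  [terminal]
18. n1.lab = 9  [B.sig * -2 + 55]
19. n1.val = "yq"  ["yq"]
20. n10.live = 5  [A.lab - 4]
21. n10.key = false  [false]
22. n11.lim = false  [false]
23. n12.tag = -3  [terminal]
24. n11.depth = false  [f.tag > -3]
25. n11.live = true  [S.lim == false]
26. n11.lab = 20  [f.tag * -2 + 14]
27. n13.tag = 6  [terminal]
28. n14.cnt = false  [C.live > 5]
29. n14.idx = "wn"  ["wn"]
30. n15.live = 14  [len(A.idx) + 12]
31. n15.key = false  [A.cnt == true]
32. n16.lab = false  [terminal]
33. n17.lab = true  [terminal]
34. n18.live = 3  [C₀.live * -2 + 31]
35. n18.key = true  [C₀.live > 13]
36. n19.tag = -6  [terminal]
37. n20.wid = 8  [terminal]
38. n21.lab = false  [terminal]
39. n18.cnt = true  [C.live > 2]
40. n15.cnt = true  [C₀.live > 13]
41. n14.lab = 30  [len(A.idx) + 28]
42. n14.val = "xwn"  ["x" ++ A.idx]
43. n10.cnt = true  [S.live == true]
44. n0.depth = true  [C.cnt == true]
45. n0.live = true  [not S.lim]
46. n0.lab = 24  [A.lab + 15]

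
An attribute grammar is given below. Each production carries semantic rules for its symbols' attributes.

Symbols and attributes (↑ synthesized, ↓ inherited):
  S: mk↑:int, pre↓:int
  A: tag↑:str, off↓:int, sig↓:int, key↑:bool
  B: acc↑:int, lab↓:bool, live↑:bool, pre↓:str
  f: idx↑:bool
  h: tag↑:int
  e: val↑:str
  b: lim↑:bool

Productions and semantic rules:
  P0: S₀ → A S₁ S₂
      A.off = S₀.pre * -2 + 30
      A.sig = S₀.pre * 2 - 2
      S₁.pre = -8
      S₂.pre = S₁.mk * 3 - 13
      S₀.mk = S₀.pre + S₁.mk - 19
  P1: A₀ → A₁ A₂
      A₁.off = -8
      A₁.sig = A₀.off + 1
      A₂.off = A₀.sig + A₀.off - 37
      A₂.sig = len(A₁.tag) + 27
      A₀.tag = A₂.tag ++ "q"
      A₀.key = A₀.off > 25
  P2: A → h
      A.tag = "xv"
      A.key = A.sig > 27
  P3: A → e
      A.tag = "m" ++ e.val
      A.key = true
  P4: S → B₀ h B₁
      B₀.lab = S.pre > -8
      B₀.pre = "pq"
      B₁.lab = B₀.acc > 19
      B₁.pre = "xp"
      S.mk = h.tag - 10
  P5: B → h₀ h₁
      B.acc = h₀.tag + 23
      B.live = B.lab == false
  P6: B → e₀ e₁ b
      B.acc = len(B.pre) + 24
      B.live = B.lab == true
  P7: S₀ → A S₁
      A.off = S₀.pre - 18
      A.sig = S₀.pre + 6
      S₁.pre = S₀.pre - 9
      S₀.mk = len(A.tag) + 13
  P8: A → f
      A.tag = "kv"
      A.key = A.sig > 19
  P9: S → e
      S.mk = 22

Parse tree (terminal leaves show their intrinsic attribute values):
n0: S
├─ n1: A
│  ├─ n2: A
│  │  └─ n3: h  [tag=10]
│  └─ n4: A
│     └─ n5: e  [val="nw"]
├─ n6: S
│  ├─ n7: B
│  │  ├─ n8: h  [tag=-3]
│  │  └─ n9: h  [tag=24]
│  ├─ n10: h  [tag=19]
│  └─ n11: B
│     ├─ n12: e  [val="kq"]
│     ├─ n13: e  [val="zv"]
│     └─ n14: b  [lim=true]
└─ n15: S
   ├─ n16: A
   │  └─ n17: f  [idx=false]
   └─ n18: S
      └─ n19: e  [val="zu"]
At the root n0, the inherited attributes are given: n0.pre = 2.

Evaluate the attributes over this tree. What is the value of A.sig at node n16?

1. n0.pre = 2  [given at root]
2. n1.off = 26  [S₀.pre * -2 + 30]
3. n1.sig = 2  [S₀.pre * 2 - 2]
4. n2.off = -8  [-8]
5. n2.sig = 27  [A₀.off + 1]
6. n3.tag = 10  [terminal]
7. n2.tag = "xv"  ["xv"]
8. n2.key = false  [A.sig > 27]
9. n4.off = -9  [A₀.sig + A₀.off - 37]
10. n4.sig = 29  [len(A₁.tag) + 27]
11. n5.val = "nw"  [terminal]
12. n4.tag = "mnw"  ["m" ++ e.val]
13. n4.key = true  [true]
14. n1.tag = "mnwq"  [A₂.tag ++ "q"]
15. n1.key = true  [A₀.off > 25]
16. n6.pre = -8  [-8]
17. n7.lab = false  [S.pre > -8]
18. n7.pre = "pq"  ["pq"]
19. n8.tag = -3  [terminal]
20. n9.tag = 24  [terminal]
21. n7.acc = 20  [h₀.tag + 23]
22. n7.live = true  [B.lab == false]
23. n10.tag = 19  [terminal]
24. n11.lab = true  [B₀.acc > 19]
25. n11.pre = "xp"  ["xp"]
26. n12.val = "kq"  [terminal]
27. n13.val = "zv"  [terminal]
28. n14.lim = true  [terminal]
29. n11.acc = 26  [len(B.pre) + 24]
30. n11.live = true  [B.lab == true]
31. n6.mk = 9  [h.tag - 10]
32. n15.pre = 14  [S₁.mk * 3 - 13]
33. n16.off = -4  [S₀.pre - 18]
34. n16.sig = 20  [S₀.pre + 6]
35. n17.idx = false  [terminal]
36. n16.tag = "kv"  ["kv"]
37. n16.key = true  [A.sig > 19]
38. n18.pre = 5  [S₀.pre - 9]
39. n19.val = "zu"  [terminal]
40. n18.mk = 22  [22]
41. n15.mk = 15  [len(A.tag) + 13]
42. n0.mk = -8  [S₀.pre + S₁.mk - 19]

20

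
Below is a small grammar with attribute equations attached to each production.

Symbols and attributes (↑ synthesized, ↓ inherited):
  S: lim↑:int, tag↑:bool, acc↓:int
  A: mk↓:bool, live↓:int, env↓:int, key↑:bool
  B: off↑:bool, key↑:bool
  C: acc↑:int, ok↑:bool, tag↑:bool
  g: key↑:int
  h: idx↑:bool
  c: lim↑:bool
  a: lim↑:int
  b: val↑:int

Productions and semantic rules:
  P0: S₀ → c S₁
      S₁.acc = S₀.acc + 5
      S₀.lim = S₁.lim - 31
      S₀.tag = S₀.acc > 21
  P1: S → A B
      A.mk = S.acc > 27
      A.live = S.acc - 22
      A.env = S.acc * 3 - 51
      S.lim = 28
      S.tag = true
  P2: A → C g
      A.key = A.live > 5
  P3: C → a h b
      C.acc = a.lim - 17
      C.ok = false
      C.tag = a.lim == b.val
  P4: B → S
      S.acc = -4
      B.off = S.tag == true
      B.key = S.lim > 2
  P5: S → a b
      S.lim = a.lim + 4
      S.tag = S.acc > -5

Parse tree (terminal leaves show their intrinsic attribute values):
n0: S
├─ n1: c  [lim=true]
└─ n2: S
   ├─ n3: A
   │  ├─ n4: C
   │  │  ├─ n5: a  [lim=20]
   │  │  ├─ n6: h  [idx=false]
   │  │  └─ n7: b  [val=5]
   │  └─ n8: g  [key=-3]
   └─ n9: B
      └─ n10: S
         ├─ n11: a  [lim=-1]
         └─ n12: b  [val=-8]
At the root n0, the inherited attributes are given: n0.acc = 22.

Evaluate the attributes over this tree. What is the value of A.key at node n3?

false

1. n0.acc = 22  [given at root]
2. n1.lim = true  [terminal]
3. n2.acc = 27  [S₀.acc + 5]
4. n3.mk = false  [S.acc > 27]
5. n3.live = 5  [S.acc - 22]
6. n3.env = 30  [S.acc * 3 - 51]
7. n5.lim = 20  [terminal]
8. n6.idx = false  [terminal]
9. n7.val = 5  [terminal]
10. n4.acc = 3  [a.lim - 17]
11. n4.ok = false  [false]
12. n4.tag = false  [a.lim == b.val]
13. n8.key = -3  [terminal]
14. n3.key = false  [A.live > 5]
15. n10.acc = -4  [-4]
16. n11.lim = -1  [terminal]
17. n12.val = -8  [terminal]
18. n10.lim = 3  [a.lim + 4]
19. n10.tag = true  [S.acc > -5]
20. n9.off = true  [S.tag == true]
21. n9.key = true  [S.lim > 2]
22. n2.lim = 28  [28]
23. n2.tag = true  [true]
24. n0.lim = -3  [S₁.lim - 31]
25. n0.tag = true  [S₀.acc > 21]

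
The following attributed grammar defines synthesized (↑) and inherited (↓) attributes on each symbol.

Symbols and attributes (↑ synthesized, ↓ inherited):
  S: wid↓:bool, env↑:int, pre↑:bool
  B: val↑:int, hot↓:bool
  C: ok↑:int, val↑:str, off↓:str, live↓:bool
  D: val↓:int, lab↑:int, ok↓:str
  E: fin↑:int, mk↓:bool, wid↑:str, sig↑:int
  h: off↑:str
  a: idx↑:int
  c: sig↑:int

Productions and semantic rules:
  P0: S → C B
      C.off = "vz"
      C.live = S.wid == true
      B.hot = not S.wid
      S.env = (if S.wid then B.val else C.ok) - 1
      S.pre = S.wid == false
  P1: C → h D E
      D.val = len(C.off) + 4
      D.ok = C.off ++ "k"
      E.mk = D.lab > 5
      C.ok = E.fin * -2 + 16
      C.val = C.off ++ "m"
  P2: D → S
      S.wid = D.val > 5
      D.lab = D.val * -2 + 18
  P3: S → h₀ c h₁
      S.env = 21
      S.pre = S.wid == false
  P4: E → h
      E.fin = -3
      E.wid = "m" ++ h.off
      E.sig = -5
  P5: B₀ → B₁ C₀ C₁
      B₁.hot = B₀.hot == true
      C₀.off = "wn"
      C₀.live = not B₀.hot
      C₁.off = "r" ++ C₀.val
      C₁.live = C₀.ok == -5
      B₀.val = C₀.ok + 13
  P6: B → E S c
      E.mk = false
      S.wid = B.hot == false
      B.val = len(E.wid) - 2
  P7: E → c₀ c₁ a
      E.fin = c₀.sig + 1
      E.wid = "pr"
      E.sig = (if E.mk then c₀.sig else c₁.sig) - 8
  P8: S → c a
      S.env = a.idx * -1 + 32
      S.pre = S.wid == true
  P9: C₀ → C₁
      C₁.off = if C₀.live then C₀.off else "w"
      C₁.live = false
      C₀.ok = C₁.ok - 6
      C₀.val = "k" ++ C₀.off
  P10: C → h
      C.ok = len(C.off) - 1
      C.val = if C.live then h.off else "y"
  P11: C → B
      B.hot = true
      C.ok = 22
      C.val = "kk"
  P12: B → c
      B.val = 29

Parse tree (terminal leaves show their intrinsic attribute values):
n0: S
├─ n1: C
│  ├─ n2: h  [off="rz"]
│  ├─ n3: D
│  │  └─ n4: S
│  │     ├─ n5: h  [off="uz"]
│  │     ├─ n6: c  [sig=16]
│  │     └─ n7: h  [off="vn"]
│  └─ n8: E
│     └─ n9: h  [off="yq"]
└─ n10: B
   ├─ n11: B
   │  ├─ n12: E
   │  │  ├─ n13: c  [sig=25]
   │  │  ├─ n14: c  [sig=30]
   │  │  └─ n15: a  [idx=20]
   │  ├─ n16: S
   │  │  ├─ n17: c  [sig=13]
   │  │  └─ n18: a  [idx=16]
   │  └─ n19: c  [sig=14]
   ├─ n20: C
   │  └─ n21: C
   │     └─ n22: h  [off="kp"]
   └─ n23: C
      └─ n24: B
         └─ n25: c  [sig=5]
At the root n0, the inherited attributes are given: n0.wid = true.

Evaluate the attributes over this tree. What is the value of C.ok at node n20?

1. n0.wid = true  [given at root]
2. n1.off = "vz"  ["vz"]
3. n1.live = true  [S.wid == true]
4. n2.off = "rz"  [terminal]
5. n3.val = 6  [len(C.off) + 4]
6. n3.ok = "vzk"  [C.off ++ "k"]
7. n4.wid = true  [D.val > 5]
8. n5.off = "uz"  [terminal]
9. n6.sig = 16  [terminal]
10. n7.off = "vn"  [terminal]
11. n4.env = 21  [21]
12. n4.pre = false  [S.wid == false]
13. n3.lab = 6  [D.val * -2 + 18]
14. n8.mk = true  [D.lab > 5]
15. n9.off = "yq"  [terminal]
16. n8.fin = -3  [-3]
17. n8.wid = "myq"  ["m" ++ h.off]
18. n8.sig = -5  [-5]
19. n1.ok = 22  [E.fin * -2 + 16]
20. n1.val = "vzm"  [C.off ++ "m"]
21. n10.hot = false  [not S.wid]
22. n11.hot = false  [B₀.hot == true]
23. n12.mk = false  [false]
24. n13.sig = 25  [terminal]
25. n14.sig = 30  [terminal]
26. n15.idx = 20  [terminal]
27. n12.fin = 26  [c₀.sig + 1]
28. n12.wid = "pr"  ["pr"]
29. n12.sig = 22  [(if E.mk then c₀.sig else c₁.sig) - 8]
30. n16.wid = true  [B.hot == false]
31. n17.sig = 13  [terminal]
32. n18.idx = 16  [terminal]
33. n16.env = 16  [a.idx * -1 + 32]
34. n16.pre = true  [S.wid == true]
35. n19.sig = 14  [terminal]
36. n11.val = 0  [len(E.wid) - 2]
37. n20.off = "wn"  ["wn"]
38. n20.live = true  [not B₀.hot]
39. n21.off = "wn"  [if C₀.live then C₀.off else "w"]
40. n21.live = false  [false]
41. n22.off = "kp"  [terminal]
42. n21.ok = 1  [len(C.off) - 1]
43. n21.val = "y"  [if C.live then h.off else "y"]
44. n20.ok = -5  [C₁.ok - 6]
45. n20.val = "kwn"  ["k" ++ C₀.off]
46. n23.off = "rkwn"  ["r" ++ C₀.val]
47. n23.live = true  [C₀.ok == -5]
48. n24.hot = true  [true]
49. n25.sig = 5  [terminal]
50. n24.val = 29  [29]
51. n23.ok = 22  [22]
52. n23.val = "kk"  ["kk"]
53. n10.val = 8  [C₀.ok + 13]
54. n0.env = 7  [(if S.wid then B.val else C.ok) - 1]
55. n0.pre = false  [S.wid == false]

-5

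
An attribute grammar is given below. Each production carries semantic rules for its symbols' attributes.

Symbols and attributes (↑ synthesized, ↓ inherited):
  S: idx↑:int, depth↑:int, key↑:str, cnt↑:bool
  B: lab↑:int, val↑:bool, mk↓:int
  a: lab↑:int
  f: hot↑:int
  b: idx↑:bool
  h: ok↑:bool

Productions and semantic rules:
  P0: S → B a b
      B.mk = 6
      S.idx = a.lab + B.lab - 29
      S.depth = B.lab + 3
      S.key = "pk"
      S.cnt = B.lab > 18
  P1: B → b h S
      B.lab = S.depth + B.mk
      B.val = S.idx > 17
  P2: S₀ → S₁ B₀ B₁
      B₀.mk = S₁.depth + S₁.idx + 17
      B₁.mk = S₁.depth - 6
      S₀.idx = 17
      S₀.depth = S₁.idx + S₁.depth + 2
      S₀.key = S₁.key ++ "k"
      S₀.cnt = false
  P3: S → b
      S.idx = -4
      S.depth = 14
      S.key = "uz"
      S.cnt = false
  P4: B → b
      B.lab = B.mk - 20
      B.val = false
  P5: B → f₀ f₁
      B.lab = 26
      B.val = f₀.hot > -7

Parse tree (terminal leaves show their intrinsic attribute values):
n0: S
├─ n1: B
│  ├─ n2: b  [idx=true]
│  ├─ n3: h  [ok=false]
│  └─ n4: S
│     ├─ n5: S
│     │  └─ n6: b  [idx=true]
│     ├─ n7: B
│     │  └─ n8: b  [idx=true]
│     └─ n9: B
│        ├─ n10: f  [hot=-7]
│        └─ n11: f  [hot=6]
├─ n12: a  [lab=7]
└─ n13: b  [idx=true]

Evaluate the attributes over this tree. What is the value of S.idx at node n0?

-4

1. n1.mk = 6  [6]
2. n2.idx = true  [terminal]
3. n3.ok = false  [terminal]
4. n6.idx = true  [terminal]
5. n5.idx = -4  [-4]
6. n5.depth = 14  [14]
7. n5.key = "uz"  ["uz"]
8. n5.cnt = false  [false]
9. n7.mk = 27  [S₁.depth + S₁.idx + 17]
10. n8.idx = true  [terminal]
11. n7.lab = 7  [B.mk - 20]
12. n7.val = false  [false]
13. n9.mk = 8  [S₁.depth - 6]
14. n10.hot = -7  [terminal]
15. n11.hot = 6  [terminal]
16. n9.lab = 26  [26]
17. n9.val = false  [f₀.hot > -7]
18. n4.idx = 17  [17]
19. n4.depth = 12  [S₁.idx + S₁.depth + 2]
20. n4.key = "uzk"  [S₁.key ++ "k"]
21. n4.cnt = false  [false]
22. n1.lab = 18  [S.depth + B.mk]
23. n1.val = false  [S.idx > 17]
24. n12.lab = 7  [terminal]
25. n13.idx = true  [terminal]
26. n0.idx = -4  [a.lab + B.lab - 29]
27. n0.depth = 21  [B.lab + 3]
28. n0.key = "pk"  ["pk"]
29. n0.cnt = false  [B.lab > 18]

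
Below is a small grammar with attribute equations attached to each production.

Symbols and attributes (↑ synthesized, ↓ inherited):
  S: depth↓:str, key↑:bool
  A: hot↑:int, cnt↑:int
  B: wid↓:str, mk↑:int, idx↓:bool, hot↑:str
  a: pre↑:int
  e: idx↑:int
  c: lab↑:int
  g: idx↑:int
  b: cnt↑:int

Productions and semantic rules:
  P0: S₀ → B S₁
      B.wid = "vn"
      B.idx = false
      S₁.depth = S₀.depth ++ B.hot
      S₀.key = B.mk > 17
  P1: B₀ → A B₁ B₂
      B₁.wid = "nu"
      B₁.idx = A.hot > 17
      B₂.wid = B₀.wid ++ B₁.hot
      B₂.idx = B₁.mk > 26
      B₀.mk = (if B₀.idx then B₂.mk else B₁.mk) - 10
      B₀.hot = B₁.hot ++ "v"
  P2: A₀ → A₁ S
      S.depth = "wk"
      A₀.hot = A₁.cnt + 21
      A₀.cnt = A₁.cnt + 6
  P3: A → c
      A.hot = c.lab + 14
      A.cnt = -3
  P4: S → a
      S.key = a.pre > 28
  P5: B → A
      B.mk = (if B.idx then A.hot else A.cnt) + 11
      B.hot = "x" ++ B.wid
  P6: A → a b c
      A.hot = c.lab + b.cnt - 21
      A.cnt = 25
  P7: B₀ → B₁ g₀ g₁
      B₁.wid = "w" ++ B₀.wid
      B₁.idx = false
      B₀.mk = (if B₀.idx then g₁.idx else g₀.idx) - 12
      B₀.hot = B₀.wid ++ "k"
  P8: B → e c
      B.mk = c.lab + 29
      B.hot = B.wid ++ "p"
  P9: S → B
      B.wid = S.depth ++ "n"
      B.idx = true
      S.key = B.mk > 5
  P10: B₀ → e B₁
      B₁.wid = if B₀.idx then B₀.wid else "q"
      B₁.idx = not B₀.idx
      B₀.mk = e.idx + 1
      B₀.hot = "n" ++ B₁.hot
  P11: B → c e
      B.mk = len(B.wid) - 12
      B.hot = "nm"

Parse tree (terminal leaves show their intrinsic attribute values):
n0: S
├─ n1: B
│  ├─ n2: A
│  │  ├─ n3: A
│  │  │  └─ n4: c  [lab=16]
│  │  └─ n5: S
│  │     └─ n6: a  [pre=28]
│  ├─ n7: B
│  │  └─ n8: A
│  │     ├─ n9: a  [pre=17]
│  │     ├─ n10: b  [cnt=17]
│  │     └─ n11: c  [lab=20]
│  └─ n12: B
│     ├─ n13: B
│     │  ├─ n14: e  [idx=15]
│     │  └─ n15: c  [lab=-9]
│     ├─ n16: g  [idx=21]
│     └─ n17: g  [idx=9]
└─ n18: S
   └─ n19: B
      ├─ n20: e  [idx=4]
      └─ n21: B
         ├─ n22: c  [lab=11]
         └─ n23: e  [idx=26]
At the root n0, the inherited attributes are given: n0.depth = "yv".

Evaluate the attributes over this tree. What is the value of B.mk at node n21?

1. n0.depth = "yv"  [given at root]
2. n1.wid = "vn"  ["vn"]
3. n1.idx = false  [false]
4. n4.lab = 16  [terminal]
5. n3.hot = 30  [c.lab + 14]
6. n3.cnt = -3  [-3]
7. n5.depth = "wk"  ["wk"]
8. n6.pre = 28  [terminal]
9. n5.key = false  [a.pre > 28]
10. n2.hot = 18  [A₁.cnt + 21]
11. n2.cnt = 3  [A₁.cnt + 6]
12. n7.wid = "nu"  ["nu"]
13. n7.idx = true  [A.hot > 17]
14. n9.pre = 17  [terminal]
15. n10.cnt = 17  [terminal]
16. n11.lab = 20  [terminal]
17. n8.hot = 16  [c.lab + b.cnt - 21]
18. n8.cnt = 25  [25]
19. n7.mk = 27  [(if B.idx then A.hot else A.cnt) + 11]
20. n7.hot = "xnu"  ["x" ++ B.wid]
21. n12.wid = "vnxnu"  [B₀.wid ++ B₁.hot]
22. n12.idx = true  [B₁.mk > 26]
23. n13.wid = "wvnxnu"  ["w" ++ B₀.wid]
24. n13.idx = false  [false]
25. n14.idx = 15  [terminal]
26. n15.lab = -9  [terminal]
27. n13.mk = 20  [c.lab + 29]
28. n13.hot = "wvnxnup"  [B.wid ++ "p"]
29. n16.idx = 21  [terminal]
30. n17.idx = 9  [terminal]
31. n12.mk = -3  [(if B₀.idx then g₁.idx else g₀.idx) - 12]
32. n12.hot = "vnxnuk"  [B₀.wid ++ "k"]
33. n1.mk = 17  [(if B₀.idx then B₂.mk else B₁.mk) - 10]
34. n1.hot = "xnuv"  [B₁.hot ++ "v"]
35. n18.depth = "yvxnuv"  [S₀.depth ++ B.hot]
36. n19.wid = "yvxnuvn"  [S.depth ++ "n"]
37. n19.idx = true  [true]
38. n20.idx = 4  [terminal]
39. n21.wid = "yvxnuvn"  [if B₀.idx then B₀.wid else "q"]
40. n21.idx = false  [not B₀.idx]
41. n22.lab = 11  [terminal]
42. n23.idx = 26  [terminal]
43. n21.mk = -5  [len(B.wid) - 12]
44. n21.hot = "nm"  ["nm"]
45. n19.mk = 5  [e.idx + 1]
46. n19.hot = "nnm"  ["n" ++ B₁.hot]
47. n18.key = false  [B.mk > 5]
48. n0.key = false  [B.mk > 17]

-5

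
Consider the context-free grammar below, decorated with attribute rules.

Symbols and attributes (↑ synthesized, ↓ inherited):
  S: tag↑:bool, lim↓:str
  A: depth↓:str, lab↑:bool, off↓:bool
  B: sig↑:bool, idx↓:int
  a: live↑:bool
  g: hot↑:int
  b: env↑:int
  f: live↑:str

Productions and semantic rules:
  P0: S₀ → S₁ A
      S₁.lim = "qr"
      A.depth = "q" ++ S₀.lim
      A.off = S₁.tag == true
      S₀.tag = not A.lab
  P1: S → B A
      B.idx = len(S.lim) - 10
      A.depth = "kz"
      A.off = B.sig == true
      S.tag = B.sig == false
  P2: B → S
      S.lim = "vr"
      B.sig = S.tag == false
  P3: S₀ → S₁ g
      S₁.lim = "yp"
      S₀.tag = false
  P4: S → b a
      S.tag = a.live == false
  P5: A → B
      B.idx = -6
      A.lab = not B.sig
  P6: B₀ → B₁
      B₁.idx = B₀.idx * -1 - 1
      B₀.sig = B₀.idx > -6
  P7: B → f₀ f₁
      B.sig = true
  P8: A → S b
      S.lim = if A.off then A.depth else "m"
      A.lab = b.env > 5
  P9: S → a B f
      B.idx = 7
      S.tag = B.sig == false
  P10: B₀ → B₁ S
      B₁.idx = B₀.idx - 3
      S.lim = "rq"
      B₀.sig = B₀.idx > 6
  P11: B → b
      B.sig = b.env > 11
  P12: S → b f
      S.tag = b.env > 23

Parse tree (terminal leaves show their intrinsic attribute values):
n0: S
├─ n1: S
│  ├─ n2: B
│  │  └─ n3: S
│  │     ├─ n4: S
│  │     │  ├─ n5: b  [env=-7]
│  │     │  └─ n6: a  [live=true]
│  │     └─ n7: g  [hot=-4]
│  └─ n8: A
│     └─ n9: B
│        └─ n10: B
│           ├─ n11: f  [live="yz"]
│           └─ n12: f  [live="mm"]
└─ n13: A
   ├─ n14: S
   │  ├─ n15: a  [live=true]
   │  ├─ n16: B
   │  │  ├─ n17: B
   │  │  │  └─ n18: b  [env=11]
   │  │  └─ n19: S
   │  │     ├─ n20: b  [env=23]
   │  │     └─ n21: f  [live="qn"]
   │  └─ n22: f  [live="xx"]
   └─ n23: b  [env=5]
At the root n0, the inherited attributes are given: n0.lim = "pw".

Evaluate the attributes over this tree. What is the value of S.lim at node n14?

1. n0.lim = "pw"  [given at root]
2. n1.lim = "qr"  ["qr"]
3. n2.idx = -8  [len(S.lim) - 10]
4. n3.lim = "vr"  ["vr"]
5. n4.lim = "yp"  ["yp"]
6. n5.env = -7  [terminal]
7. n6.live = true  [terminal]
8. n4.tag = false  [a.live == false]
9. n7.hot = -4  [terminal]
10. n3.tag = false  [false]
11. n2.sig = true  [S.tag == false]
12. n8.depth = "kz"  ["kz"]
13. n8.off = true  [B.sig == true]
14. n9.idx = -6  [-6]
15. n10.idx = 5  [B₀.idx * -1 - 1]
16. n11.live = "yz"  [terminal]
17. n12.live = "mm"  [terminal]
18. n10.sig = true  [true]
19. n9.sig = false  [B₀.idx > -6]
20. n8.lab = true  [not B.sig]
21. n1.tag = false  [B.sig == false]
22. n13.depth = "qpw"  ["q" ++ S₀.lim]
23. n13.off = false  [S₁.tag == true]
24. n14.lim = "m"  [if A.off then A.depth else "m"]
25. n15.live = true  [terminal]
26. n16.idx = 7  [7]
27. n17.idx = 4  [B₀.idx - 3]
28. n18.env = 11  [terminal]
29. n17.sig = false  [b.env > 11]
30. n19.lim = "rq"  ["rq"]
31. n20.env = 23  [terminal]
32. n21.live = "qn"  [terminal]
33. n19.tag = false  [b.env > 23]
34. n16.sig = true  [B₀.idx > 6]
35. n22.live = "xx"  [terminal]
36. n14.tag = false  [B.sig == false]
37. n23.env = 5  [terminal]
38. n13.lab = false  [b.env > 5]
39. n0.tag = true  [not A.lab]

"m"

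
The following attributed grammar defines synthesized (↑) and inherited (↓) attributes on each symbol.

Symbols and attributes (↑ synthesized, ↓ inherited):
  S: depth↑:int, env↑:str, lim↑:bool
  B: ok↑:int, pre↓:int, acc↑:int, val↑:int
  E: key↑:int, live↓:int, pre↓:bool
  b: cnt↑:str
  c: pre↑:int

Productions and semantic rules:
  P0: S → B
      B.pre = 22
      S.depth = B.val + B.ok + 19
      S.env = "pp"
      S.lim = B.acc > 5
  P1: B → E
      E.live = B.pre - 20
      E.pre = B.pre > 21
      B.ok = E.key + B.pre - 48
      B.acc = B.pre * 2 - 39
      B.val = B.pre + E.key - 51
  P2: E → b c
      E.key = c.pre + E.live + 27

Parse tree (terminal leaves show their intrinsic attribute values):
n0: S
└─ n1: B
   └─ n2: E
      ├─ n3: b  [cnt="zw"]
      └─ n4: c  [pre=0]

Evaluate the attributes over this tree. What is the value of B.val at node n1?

0

1. n1.pre = 22  [22]
2. n2.live = 2  [B.pre - 20]
3. n2.pre = true  [B.pre > 21]
4. n3.cnt = "zw"  [terminal]
5. n4.pre = 0  [terminal]
6. n2.key = 29  [c.pre + E.live + 27]
7. n1.ok = 3  [E.key + B.pre - 48]
8. n1.acc = 5  [B.pre * 2 - 39]
9. n1.val = 0  [B.pre + E.key - 51]
10. n0.depth = 22  [B.val + B.ok + 19]
11. n0.env = "pp"  ["pp"]
12. n0.lim = false  [B.acc > 5]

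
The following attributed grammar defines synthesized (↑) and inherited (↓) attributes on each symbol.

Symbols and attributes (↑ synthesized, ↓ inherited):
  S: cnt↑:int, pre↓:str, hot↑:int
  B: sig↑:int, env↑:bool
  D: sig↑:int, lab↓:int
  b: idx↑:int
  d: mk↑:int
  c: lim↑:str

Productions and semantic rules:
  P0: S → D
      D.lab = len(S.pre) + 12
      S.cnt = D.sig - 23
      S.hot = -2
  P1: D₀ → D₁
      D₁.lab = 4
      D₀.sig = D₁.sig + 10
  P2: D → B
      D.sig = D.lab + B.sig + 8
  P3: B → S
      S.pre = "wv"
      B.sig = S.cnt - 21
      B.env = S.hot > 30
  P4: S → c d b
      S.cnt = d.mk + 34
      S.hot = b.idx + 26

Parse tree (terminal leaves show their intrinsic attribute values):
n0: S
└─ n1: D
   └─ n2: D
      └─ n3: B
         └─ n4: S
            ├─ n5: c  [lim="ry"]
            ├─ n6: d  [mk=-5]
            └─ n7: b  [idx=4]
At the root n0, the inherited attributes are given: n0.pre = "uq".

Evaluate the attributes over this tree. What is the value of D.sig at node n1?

30

1. n0.pre = "uq"  [given at root]
2. n1.lab = 14  [len(S.pre) + 12]
3. n2.lab = 4  [4]
4. n4.pre = "wv"  ["wv"]
5. n5.lim = "ry"  [terminal]
6. n6.mk = -5  [terminal]
7. n7.idx = 4  [terminal]
8. n4.cnt = 29  [d.mk + 34]
9. n4.hot = 30  [b.idx + 26]
10. n3.sig = 8  [S.cnt - 21]
11. n3.env = false  [S.hot > 30]
12. n2.sig = 20  [D.lab + B.sig + 8]
13. n1.sig = 30  [D₁.sig + 10]
14. n0.cnt = 7  [D.sig - 23]
15. n0.hot = -2  [-2]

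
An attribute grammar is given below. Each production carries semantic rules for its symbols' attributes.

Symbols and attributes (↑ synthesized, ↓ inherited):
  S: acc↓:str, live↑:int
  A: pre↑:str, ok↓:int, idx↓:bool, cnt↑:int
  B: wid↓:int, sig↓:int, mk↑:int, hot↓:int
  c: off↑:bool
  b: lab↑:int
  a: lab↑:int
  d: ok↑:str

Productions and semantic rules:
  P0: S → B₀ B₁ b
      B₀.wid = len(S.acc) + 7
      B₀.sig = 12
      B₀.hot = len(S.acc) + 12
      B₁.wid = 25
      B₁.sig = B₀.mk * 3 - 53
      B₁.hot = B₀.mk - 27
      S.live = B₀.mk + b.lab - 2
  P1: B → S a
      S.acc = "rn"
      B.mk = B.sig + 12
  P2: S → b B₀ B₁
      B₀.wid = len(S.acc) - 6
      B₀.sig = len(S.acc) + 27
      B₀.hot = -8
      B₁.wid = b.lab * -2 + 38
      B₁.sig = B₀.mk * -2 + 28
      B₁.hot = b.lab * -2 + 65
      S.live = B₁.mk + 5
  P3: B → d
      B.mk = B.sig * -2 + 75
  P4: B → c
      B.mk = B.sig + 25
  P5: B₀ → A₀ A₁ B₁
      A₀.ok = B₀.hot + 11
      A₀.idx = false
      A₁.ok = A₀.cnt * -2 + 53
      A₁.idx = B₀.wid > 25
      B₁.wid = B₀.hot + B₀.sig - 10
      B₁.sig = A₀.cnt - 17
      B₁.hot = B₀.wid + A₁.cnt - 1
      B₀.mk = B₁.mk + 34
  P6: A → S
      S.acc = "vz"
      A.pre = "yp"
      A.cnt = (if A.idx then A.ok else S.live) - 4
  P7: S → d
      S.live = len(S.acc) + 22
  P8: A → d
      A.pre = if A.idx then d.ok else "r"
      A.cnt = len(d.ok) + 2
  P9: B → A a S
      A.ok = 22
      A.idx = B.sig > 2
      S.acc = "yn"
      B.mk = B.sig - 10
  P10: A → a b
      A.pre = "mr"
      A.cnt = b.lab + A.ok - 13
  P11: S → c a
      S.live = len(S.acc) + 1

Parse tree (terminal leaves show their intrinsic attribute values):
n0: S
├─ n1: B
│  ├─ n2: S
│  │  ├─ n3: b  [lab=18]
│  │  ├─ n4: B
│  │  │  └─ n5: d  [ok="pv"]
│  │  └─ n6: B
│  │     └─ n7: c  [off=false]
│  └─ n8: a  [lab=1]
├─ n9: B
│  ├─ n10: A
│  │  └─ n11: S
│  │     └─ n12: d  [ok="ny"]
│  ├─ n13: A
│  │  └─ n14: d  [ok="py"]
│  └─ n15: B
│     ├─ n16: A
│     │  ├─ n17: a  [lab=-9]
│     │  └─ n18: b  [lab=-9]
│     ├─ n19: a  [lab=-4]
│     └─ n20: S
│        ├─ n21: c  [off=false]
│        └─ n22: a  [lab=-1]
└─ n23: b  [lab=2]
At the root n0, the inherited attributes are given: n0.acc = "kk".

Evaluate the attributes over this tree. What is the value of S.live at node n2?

24

1. n0.acc = "kk"  [given at root]
2. n1.wid = 9  [len(S.acc) + 7]
3. n1.sig = 12  [12]
4. n1.hot = 14  [len(S.acc) + 12]
5. n2.acc = "rn"  ["rn"]
6. n3.lab = 18  [terminal]
7. n4.wid = -4  [len(S.acc) - 6]
8. n4.sig = 29  [len(S.acc) + 27]
9. n4.hot = -8  [-8]
10. n5.ok = "pv"  [terminal]
11. n4.mk = 17  [B.sig * -2 + 75]
12. n6.wid = 2  [b.lab * -2 + 38]
13. n6.sig = -6  [B₀.mk * -2 + 28]
14. n6.hot = 29  [b.lab * -2 + 65]
15. n7.off = false  [terminal]
16. n6.mk = 19  [B.sig + 25]
17. n2.live = 24  [B₁.mk + 5]
18. n8.lab = 1  [terminal]
19. n1.mk = 24  [B.sig + 12]
20. n9.wid = 25  [25]
21. n9.sig = 19  [B₀.mk * 3 - 53]
22. n9.hot = -3  [B₀.mk - 27]
23. n10.ok = 8  [B₀.hot + 11]
24. n10.idx = false  [false]
25. n11.acc = "vz"  ["vz"]
26. n12.ok = "ny"  [terminal]
27. n11.live = 24  [len(S.acc) + 22]
28. n10.pre = "yp"  ["yp"]
29. n10.cnt = 20  [(if A.idx then A.ok else S.live) - 4]
30. n13.ok = 13  [A₀.cnt * -2 + 53]
31. n13.idx = false  [B₀.wid > 25]
32. n14.ok = "py"  [terminal]
33. n13.pre = "r"  [if A.idx then d.ok else "r"]
34. n13.cnt = 4  [len(d.ok) + 2]
35. n15.wid = 6  [B₀.hot + B₀.sig - 10]
36. n15.sig = 3  [A₀.cnt - 17]
37. n15.hot = 28  [B₀.wid + A₁.cnt - 1]
38. n16.ok = 22  [22]
39. n16.idx = true  [B.sig > 2]
40. n17.lab = -9  [terminal]
41. n18.lab = -9  [terminal]
42. n16.pre = "mr"  ["mr"]
43. n16.cnt = 0  [b.lab + A.ok - 13]
44. n19.lab = -4  [terminal]
45. n20.acc = "yn"  ["yn"]
46. n21.off = false  [terminal]
47. n22.lab = -1  [terminal]
48. n20.live = 3  [len(S.acc) + 1]
49. n15.mk = -7  [B.sig - 10]
50. n9.mk = 27  [B₁.mk + 34]
51. n23.lab = 2  [terminal]
52. n0.live = 24  [B₀.mk + b.lab - 2]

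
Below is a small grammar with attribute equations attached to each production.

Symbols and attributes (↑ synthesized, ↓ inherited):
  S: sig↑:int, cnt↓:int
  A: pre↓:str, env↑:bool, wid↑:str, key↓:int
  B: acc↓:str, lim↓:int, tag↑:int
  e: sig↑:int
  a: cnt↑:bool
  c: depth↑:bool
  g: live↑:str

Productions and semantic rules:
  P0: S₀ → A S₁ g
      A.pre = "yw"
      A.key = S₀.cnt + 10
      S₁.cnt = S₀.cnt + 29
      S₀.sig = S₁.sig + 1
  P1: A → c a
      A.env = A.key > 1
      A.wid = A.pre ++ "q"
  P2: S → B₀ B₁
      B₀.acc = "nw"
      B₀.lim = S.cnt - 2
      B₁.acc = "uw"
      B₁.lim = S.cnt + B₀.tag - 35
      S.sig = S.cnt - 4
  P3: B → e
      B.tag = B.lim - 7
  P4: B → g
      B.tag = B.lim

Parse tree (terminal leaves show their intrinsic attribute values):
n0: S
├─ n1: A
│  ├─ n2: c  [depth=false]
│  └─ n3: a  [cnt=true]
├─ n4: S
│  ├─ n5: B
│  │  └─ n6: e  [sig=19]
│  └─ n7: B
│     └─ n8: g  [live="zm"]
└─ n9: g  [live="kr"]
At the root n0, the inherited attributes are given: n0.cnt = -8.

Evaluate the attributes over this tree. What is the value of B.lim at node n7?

-2

1. n0.cnt = -8  [given at root]
2. n1.pre = "yw"  ["yw"]
3. n1.key = 2  [S₀.cnt + 10]
4. n2.depth = false  [terminal]
5. n3.cnt = true  [terminal]
6. n1.env = true  [A.key > 1]
7. n1.wid = "ywq"  [A.pre ++ "q"]
8. n4.cnt = 21  [S₀.cnt + 29]
9. n5.acc = "nw"  ["nw"]
10. n5.lim = 19  [S.cnt - 2]
11. n6.sig = 19  [terminal]
12. n5.tag = 12  [B.lim - 7]
13. n7.acc = "uw"  ["uw"]
14. n7.lim = -2  [S.cnt + B₀.tag - 35]
15. n8.live = "zm"  [terminal]
16. n7.tag = -2  [B.lim]
17. n4.sig = 17  [S.cnt - 4]
18. n9.live = "kr"  [terminal]
19. n0.sig = 18  [S₁.sig + 1]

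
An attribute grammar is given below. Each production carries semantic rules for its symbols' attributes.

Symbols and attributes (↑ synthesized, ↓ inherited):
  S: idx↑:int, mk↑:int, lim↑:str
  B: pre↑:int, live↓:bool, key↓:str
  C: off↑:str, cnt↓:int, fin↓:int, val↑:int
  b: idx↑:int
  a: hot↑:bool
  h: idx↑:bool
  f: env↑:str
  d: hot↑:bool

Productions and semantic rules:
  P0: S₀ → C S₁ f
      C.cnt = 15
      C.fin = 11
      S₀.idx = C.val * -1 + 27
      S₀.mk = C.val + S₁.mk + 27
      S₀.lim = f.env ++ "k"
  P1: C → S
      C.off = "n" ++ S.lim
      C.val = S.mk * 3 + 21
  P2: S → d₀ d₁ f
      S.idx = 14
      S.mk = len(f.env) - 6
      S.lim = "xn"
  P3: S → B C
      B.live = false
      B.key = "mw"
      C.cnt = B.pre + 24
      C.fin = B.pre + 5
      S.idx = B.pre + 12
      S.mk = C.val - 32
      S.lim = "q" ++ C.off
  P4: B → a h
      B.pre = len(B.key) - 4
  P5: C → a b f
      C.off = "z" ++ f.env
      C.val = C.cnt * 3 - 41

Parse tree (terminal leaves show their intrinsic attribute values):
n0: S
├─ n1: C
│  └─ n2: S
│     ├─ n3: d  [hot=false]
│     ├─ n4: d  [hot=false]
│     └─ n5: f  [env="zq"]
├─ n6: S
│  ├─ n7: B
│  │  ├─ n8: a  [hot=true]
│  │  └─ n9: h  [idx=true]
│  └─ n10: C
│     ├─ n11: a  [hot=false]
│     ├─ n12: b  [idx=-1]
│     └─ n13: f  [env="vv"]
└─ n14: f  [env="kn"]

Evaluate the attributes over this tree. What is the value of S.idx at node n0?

1. n1.cnt = 15  [15]
2. n1.fin = 11  [11]
3. n3.hot = false  [terminal]
4. n4.hot = false  [terminal]
5. n5.env = "zq"  [terminal]
6. n2.idx = 14  [14]
7. n2.mk = -4  [len(f.env) - 6]
8. n2.lim = "xn"  ["xn"]
9. n1.off = "nxn"  ["n" ++ S.lim]
10. n1.val = 9  [S.mk * 3 + 21]
11. n7.live = false  [false]
12. n7.key = "mw"  ["mw"]
13. n8.hot = true  [terminal]
14. n9.idx = true  [terminal]
15. n7.pre = -2  [len(B.key) - 4]
16. n10.cnt = 22  [B.pre + 24]
17. n10.fin = 3  [B.pre + 5]
18. n11.hot = false  [terminal]
19. n12.idx = -1  [terminal]
20. n13.env = "vv"  [terminal]
21. n10.off = "zvv"  ["z" ++ f.env]
22. n10.val = 25  [C.cnt * 3 - 41]
23. n6.idx = 10  [B.pre + 12]
24. n6.mk = -7  [C.val - 32]
25. n6.lim = "qzvv"  ["q" ++ C.off]
26. n14.env = "kn"  [terminal]
27. n0.idx = 18  [C.val * -1 + 27]
28. n0.mk = 29  [C.val + S₁.mk + 27]
29. n0.lim = "knk"  [f.env ++ "k"]

18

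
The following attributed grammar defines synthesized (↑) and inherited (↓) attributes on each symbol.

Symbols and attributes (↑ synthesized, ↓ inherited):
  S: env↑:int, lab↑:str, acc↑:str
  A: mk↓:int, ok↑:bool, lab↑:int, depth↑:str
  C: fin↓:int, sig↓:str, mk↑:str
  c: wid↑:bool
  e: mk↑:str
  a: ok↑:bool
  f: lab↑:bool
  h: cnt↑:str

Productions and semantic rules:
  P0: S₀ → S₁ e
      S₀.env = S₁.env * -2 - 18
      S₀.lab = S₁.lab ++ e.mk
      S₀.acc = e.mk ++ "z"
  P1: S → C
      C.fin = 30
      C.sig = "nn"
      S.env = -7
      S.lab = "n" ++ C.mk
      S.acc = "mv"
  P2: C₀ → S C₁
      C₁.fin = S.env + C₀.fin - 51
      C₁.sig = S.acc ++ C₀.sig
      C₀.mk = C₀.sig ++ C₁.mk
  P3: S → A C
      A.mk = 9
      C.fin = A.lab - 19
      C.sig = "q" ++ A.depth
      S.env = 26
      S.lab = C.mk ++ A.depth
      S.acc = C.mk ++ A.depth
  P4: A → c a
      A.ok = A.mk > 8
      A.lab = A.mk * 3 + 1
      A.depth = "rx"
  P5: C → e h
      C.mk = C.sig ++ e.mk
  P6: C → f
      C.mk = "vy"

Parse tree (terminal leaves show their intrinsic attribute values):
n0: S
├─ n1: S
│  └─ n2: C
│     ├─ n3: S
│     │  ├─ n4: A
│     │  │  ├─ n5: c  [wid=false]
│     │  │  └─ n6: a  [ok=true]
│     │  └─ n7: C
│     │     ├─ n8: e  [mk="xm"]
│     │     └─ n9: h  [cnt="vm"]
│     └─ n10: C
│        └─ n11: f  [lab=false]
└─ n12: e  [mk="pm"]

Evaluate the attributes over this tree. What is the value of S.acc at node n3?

"qrxxmrx"

1. n2.fin = 30  [30]
2. n2.sig = "nn"  ["nn"]
3. n4.mk = 9  [9]
4. n5.wid = false  [terminal]
5. n6.ok = true  [terminal]
6. n4.ok = true  [A.mk > 8]
7. n4.lab = 28  [A.mk * 3 + 1]
8. n4.depth = "rx"  ["rx"]
9. n7.fin = 9  [A.lab - 19]
10. n7.sig = "qrx"  ["q" ++ A.depth]
11. n8.mk = "xm"  [terminal]
12. n9.cnt = "vm"  [terminal]
13. n7.mk = "qrxxm"  [C.sig ++ e.mk]
14. n3.env = 26  [26]
15. n3.lab = "qrxxmrx"  [C.mk ++ A.depth]
16. n3.acc = "qrxxmrx"  [C.mk ++ A.depth]
17. n10.fin = 5  [S.env + C₀.fin - 51]
18. n10.sig = "qrxxmrxnn"  [S.acc ++ C₀.sig]
19. n11.lab = false  [terminal]
20. n10.mk = "vy"  ["vy"]
21. n2.mk = "nnvy"  [C₀.sig ++ C₁.mk]
22. n1.env = -7  [-7]
23. n1.lab = "nnnvy"  ["n" ++ C.mk]
24. n1.acc = "mv"  ["mv"]
25. n12.mk = "pm"  [terminal]
26. n0.env = -4  [S₁.env * -2 - 18]
27. n0.lab = "nnnvypm"  [S₁.lab ++ e.mk]
28. n0.acc = "pmz"  [e.mk ++ "z"]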